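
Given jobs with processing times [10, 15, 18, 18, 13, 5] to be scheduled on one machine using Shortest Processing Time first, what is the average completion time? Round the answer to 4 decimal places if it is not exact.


Sort jobs by processing time (SPT order): [5, 10, 13, 15, 18, 18]
Compute completion times sequentially:
  Job 1: processing = 5, completes at 5
  Job 2: processing = 10, completes at 15
  Job 3: processing = 13, completes at 28
  Job 4: processing = 15, completes at 43
  Job 5: processing = 18, completes at 61
  Job 6: processing = 18, completes at 79
Sum of completion times = 231
Average completion time = 231/6 = 38.5

38.5


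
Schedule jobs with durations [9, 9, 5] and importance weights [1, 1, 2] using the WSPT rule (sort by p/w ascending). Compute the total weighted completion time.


Compute p/w ratios and sort ascending (WSPT): [(5, 2), (9, 1), (9, 1)]
Compute weighted completion times:
  Job (p=5,w=2): C=5, w*C=2*5=10
  Job (p=9,w=1): C=14, w*C=1*14=14
  Job (p=9,w=1): C=23, w*C=1*23=23
Total weighted completion time = 47

47


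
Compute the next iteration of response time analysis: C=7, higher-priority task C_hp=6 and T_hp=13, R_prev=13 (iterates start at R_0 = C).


R_next = C + ceil(R_prev / T_hp) * C_hp
ceil(13 / 13) = ceil(1.0) = 1
Interference = 1 * 6 = 6
R_next = 7 + 6 = 13
R_next = R_prev, so the iteration has converged (response time = 13).

13


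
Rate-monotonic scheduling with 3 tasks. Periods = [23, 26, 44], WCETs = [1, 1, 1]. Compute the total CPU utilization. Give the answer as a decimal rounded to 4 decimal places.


Compute individual utilizations (exact fractions):
  Task 1: C/T = 1/23 (approx. 0.0435)
  Task 2: C/T = 1/26 (approx. 0.0385)
  Task 3: C/T = 1/44 (approx. 0.0227)
Total utilization U = 1/23 + 1/26 + 1/44 = 1377/13156
Rounded to 4 decimal places: U = 0.1047
RM (Liu & Layland) bound for 3 tasks = 0.779763; compare with U = 1377/13156 (approx. 0.104667)
U <= bound, so schedulable by RM sufficient condition.

0.1047


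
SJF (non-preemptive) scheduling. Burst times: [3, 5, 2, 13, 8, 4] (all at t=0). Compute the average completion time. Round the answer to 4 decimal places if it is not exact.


SJF order (ascending): [2, 3, 4, 5, 8, 13]
Completion times:
  Job 1: burst=2, C=2
  Job 2: burst=3, C=5
  Job 3: burst=4, C=9
  Job 4: burst=5, C=14
  Job 5: burst=8, C=22
  Job 6: burst=13, C=35
Average completion = 87/6 = 14.5

14.5


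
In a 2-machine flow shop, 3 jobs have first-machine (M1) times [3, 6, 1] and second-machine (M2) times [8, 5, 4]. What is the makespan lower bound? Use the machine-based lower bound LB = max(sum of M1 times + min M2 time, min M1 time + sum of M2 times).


LB1 = sum(M1 times) + min(M2 times) = 10 + 4 = 14
LB2 = min(M1 times) + sum(M2 times) = 1 + 17 = 18
Lower bound = max(LB1, LB2) = max(14, 18) = 18

18


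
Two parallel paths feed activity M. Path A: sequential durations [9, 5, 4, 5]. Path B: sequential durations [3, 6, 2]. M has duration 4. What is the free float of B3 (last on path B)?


ES(B3) = sum of predecessors on chain B = 9
EF(B3) = ES + duration = 9 + 2 = 11
Successor of B3 is M. ES(M) = max(sum(A), sum(B)) = max(23, 11) = 23
Free float = ES(successor) - EF(current) = 23 - 11 = 12

12


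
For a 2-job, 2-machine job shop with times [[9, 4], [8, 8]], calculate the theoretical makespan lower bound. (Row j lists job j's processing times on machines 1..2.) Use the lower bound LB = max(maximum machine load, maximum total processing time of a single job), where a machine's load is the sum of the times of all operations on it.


Machine loads:
  Machine 1: 9 + 8 = 17
  Machine 2: 4 + 8 = 12
Max machine load = 17
Job totals:
  Job 1: 13
  Job 2: 16
Max job total = 16
Lower bound = max(17, 16) = 17

17


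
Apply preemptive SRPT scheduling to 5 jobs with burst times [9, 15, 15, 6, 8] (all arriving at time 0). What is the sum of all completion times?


Since all jobs arrive at t=0, SRPT equals SPT ordering.
SPT order: [6, 8, 9, 15, 15]
Completion times:
  Job 1: p=6, C=6
  Job 2: p=8, C=14
  Job 3: p=9, C=23
  Job 4: p=15, C=38
  Job 5: p=15, C=53
Total completion time = 6 + 14 + 23 + 38 + 53 = 134

134


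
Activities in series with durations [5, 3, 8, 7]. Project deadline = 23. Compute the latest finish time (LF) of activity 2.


LF(activity 2) = deadline - sum of successor durations
Successors: activities 3 through 4 with durations [8, 7]
Sum of successor durations = 15
LF = 23 - 15 = 8

8


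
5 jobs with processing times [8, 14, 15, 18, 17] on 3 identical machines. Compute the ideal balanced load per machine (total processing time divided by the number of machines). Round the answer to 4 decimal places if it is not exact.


Total processing time = 8 + 14 + 15 + 18 + 17 = 72
Number of machines = 3
Ideal balanced load = 72 / 3 = 24.0

24.0


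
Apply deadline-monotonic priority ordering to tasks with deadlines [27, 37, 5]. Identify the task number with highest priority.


Sort tasks by relative deadline (ascending):
  Task 3: deadline = 5
  Task 1: deadline = 27
  Task 2: deadline = 37
Priority order (highest first): [3, 1, 2]
Highest priority task = 3

3


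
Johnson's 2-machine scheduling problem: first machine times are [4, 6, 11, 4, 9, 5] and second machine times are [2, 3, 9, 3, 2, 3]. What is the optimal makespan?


Apply Johnson's rule:
  Group 1 (a <= b): []
  Group 2 (a > b): [(3, 11, 9), (2, 6, 3), (4, 4, 3), (6, 5, 3), (1, 4, 2), (5, 9, 2)]
Optimal job order: [3, 2, 4, 6, 1, 5]
Schedule:
  Job 3: M1 done at 11, M2 done at 20
  Job 2: M1 done at 17, M2 done at 23
  Job 4: M1 done at 21, M2 done at 26
  Job 6: M1 done at 26, M2 done at 29
  Job 1: M1 done at 30, M2 done at 32
  Job 5: M1 done at 39, M2 done at 41
Makespan = 41

41


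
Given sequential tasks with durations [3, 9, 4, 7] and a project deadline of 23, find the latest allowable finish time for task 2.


LF(activity 2) = deadline - sum of successor durations
Successors: activities 3 through 4 with durations [4, 7]
Sum of successor durations = 11
LF = 23 - 11 = 12

12


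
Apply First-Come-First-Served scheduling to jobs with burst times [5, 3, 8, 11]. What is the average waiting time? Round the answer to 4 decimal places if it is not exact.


FCFS order (as given): [5, 3, 8, 11]
Waiting times:
  Job 1: wait = 0
  Job 2: wait = 5
  Job 3: wait = 8
  Job 4: wait = 16
Sum of waiting times = 29
Average waiting time = 29/4 = 7.25

7.25


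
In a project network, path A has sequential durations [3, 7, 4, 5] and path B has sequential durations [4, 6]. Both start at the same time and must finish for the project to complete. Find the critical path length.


Path A total = 3 + 7 + 4 + 5 = 19
Path B total = 4 + 6 = 10
Critical path = longest path = max(19, 10) = 19

19


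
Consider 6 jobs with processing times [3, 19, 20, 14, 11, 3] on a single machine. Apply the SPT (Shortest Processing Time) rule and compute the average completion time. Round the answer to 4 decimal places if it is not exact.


Sort jobs by processing time (SPT order): [3, 3, 11, 14, 19, 20]
Compute completion times sequentially:
  Job 1: processing = 3, completes at 3
  Job 2: processing = 3, completes at 6
  Job 3: processing = 11, completes at 17
  Job 4: processing = 14, completes at 31
  Job 5: processing = 19, completes at 50
  Job 6: processing = 20, completes at 70
Sum of completion times = 177
Average completion time = 177/6 = 29.5

29.5


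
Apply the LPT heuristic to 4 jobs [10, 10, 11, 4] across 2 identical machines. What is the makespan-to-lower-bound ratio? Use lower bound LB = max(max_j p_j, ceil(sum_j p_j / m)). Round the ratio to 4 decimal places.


LPT order: [11, 10, 10, 4]
Machine loads after assignment: [15, 20]
LPT makespan = 20
Lower bound = max(max_job, ceil(total/2)) = max(11, 18) = 18
Ratio = 20 / 18 = 1.1111

1.1111


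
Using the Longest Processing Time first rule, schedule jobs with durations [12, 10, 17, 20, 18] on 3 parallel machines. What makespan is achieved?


Sort jobs in decreasing order (LPT): [20, 18, 17, 12, 10]
Assign each job to the least loaded machine:
  Machine 1: jobs [20], load = 20
  Machine 2: jobs [18, 10], load = 28
  Machine 3: jobs [17, 12], load = 29
Makespan = max load = 29

29


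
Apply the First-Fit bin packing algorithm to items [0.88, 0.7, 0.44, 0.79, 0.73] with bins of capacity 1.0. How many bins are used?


Place items sequentially using First-Fit:
  Item 0.88 -> new Bin 1
  Item 0.7 -> new Bin 2
  Item 0.44 -> new Bin 3
  Item 0.79 -> new Bin 4
  Item 0.73 -> new Bin 5
Total bins used = 5

5


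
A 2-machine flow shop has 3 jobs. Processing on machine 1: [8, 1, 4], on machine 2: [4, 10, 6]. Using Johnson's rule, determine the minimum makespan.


Apply Johnson's rule:
  Group 1 (a <= b): [(2, 1, 10), (3, 4, 6)]
  Group 2 (a > b): [(1, 8, 4)]
Optimal job order: [2, 3, 1]
Schedule:
  Job 2: M1 done at 1, M2 done at 11
  Job 3: M1 done at 5, M2 done at 17
  Job 1: M1 done at 13, M2 done at 21
Makespan = 21

21


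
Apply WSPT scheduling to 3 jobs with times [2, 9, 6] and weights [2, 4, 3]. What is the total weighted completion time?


Compute p/w ratios and sort ascending (WSPT): [(2, 2), (6, 3), (9, 4)]
Compute weighted completion times:
  Job (p=2,w=2): C=2, w*C=2*2=4
  Job (p=6,w=3): C=8, w*C=3*8=24
  Job (p=9,w=4): C=17, w*C=4*17=68
Total weighted completion time = 96

96


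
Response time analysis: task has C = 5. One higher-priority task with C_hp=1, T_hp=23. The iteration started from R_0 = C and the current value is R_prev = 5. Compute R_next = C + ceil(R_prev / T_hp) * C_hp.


R_next = C + ceil(R_prev / T_hp) * C_hp
ceil(5 / 23) = ceil(0.2174) = 1
Interference = 1 * 1 = 1
R_next = 5 + 1 = 6

6


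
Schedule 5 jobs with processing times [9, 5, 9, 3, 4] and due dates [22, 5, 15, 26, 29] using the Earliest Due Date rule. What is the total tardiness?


Sort by due date (EDD order): [(5, 5), (9, 15), (9, 22), (3, 26), (4, 29)]
Compute completion times and tardiness:
  Job 1: p=5, d=5, C=5, tardiness=max(0,5-5)=0
  Job 2: p=9, d=15, C=14, tardiness=max(0,14-15)=0
  Job 3: p=9, d=22, C=23, tardiness=max(0,23-22)=1
  Job 4: p=3, d=26, C=26, tardiness=max(0,26-26)=0
  Job 5: p=4, d=29, C=30, tardiness=max(0,30-29)=1
Total tardiness = 2

2


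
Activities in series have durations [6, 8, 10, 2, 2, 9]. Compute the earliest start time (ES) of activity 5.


Activity 5 starts after activities 1 through 4 complete.
Predecessor durations: [6, 8, 10, 2]
ES = 6 + 8 + 10 + 2 = 26

26


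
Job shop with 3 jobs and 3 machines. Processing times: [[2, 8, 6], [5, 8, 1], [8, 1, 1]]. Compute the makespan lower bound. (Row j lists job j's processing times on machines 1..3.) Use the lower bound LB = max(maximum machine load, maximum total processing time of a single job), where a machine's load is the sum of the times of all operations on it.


Machine loads:
  Machine 1: 2 + 5 + 8 = 15
  Machine 2: 8 + 8 + 1 = 17
  Machine 3: 6 + 1 + 1 = 8
Max machine load = 17
Job totals:
  Job 1: 16
  Job 2: 14
  Job 3: 10
Max job total = 16
Lower bound = max(17, 16) = 17

17


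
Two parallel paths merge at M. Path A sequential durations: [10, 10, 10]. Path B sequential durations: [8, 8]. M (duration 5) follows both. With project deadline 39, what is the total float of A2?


Forward pass: ES(A2) = sum of predecessors on chain A = 10
EF = ES + duration = 10 + 10 = 20
Backward pass: LF(M) = deadline = 39; LS(M) = 39 - 5 = 34
LF(A2) = LS(M) - sum(successors on chain A) = 34 - 10 = 24
LS = LF - duration = 24 - 10 = 14
Total float = LS - ES = 14 - 10 = 4

4


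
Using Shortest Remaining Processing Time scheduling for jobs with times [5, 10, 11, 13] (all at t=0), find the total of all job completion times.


Since all jobs arrive at t=0, SRPT equals SPT ordering.
SPT order: [5, 10, 11, 13]
Completion times:
  Job 1: p=5, C=5
  Job 2: p=10, C=15
  Job 3: p=11, C=26
  Job 4: p=13, C=39
Total completion time = 5 + 15 + 26 + 39 = 85

85


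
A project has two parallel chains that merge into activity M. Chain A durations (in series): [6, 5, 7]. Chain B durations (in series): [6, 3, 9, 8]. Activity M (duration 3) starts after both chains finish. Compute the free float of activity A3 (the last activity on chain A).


ES(A3) = sum of predecessors on chain A = 11
EF(A3) = ES + duration = 11 + 7 = 18
Successor of A3 is M. ES(M) = max(sum(A), sum(B)) = max(18, 26) = 26
Free float = ES(successor) - EF(current) = 26 - 18 = 8

8


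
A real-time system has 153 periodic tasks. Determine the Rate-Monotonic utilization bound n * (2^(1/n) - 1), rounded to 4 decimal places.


Compute 2^(1/153) = 1.0045406514
Subtract 1: 1.0045406514 - 1 = 0.0045406514
Multiply by n: 153 * 0.0045406514 = 0.6947196642
Round to 4 dp: 0.6947

0.6947


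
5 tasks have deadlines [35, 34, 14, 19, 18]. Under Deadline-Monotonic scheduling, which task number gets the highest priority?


Sort tasks by relative deadline (ascending):
  Task 3: deadline = 14
  Task 5: deadline = 18
  Task 4: deadline = 19
  Task 2: deadline = 34
  Task 1: deadline = 35
Priority order (highest first): [3, 5, 4, 2, 1]
Highest priority task = 3

3


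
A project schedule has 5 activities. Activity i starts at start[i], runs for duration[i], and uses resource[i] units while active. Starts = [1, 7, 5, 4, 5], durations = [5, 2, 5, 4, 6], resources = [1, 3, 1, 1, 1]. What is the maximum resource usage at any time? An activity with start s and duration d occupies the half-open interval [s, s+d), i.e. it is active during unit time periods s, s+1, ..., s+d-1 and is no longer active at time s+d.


Each activity i is active on [start_i, start_i + duration_i).
Compute total resource usage per time slot:
  t=0: active resources = [], total = 0
  t=1: active resources = [1], total = 1
  t=2: active resources = [1], total = 1
  t=3: active resources = [1], total = 1
  t=4: active resources = [1, 1], total = 2
  t=5: active resources = [1, 1, 1, 1], total = 4
  t=6: active resources = [1, 1, 1], total = 3
  t=7: active resources = [3, 1, 1, 1], total = 6
  t=8: active resources = [3, 1, 1], total = 5
  t=9: active resources = [1, 1], total = 2
  t=10: active resources = [1], total = 1
Peak resource demand = 6

6


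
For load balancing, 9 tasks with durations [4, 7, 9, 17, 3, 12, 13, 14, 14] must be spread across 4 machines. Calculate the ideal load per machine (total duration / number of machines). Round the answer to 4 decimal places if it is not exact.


Total processing time = 4 + 7 + 9 + 17 + 3 + 12 + 13 + 14 + 14 = 93
Number of machines = 4
Ideal balanced load = 93 / 4 = 23.25

23.25


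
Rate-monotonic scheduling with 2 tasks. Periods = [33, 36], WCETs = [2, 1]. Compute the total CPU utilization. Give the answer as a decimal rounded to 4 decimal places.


Compute individual utilizations (exact fractions):
  Task 1: C/T = 2/33 (approx. 0.0606)
  Task 2: C/T = 1/36 (approx. 0.0278)
Total utilization U = 2/33 + 1/36 = 35/396
Rounded to 4 decimal places: U = 0.0884
RM (Liu & Layland) bound for 2 tasks = 0.828427; compare with U = 35/396 (approx. 0.088384)
U <= bound, so schedulable by RM sufficient condition.

0.0884


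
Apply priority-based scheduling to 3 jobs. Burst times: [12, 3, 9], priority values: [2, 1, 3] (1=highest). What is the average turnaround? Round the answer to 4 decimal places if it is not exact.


Sort by priority (ascending = highest first):
Order: [(1, 3), (2, 12), (3, 9)]
Completion times:
  Priority 1, burst=3, C=3
  Priority 2, burst=12, C=15
  Priority 3, burst=9, C=24
Average turnaround = 42/3 = 14.0

14.0


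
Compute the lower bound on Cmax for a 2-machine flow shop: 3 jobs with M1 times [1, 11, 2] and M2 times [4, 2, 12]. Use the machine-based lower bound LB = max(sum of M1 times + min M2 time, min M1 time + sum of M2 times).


LB1 = sum(M1 times) + min(M2 times) = 14 + 2 = 16
LB2 = min(M1 times) + sum(M2 times) = 1 + 18 = 19
Lower bound = max(LB1, LB2) = max(16, 19) = 19

19


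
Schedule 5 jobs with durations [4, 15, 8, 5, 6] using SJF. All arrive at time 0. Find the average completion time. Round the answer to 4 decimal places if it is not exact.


SJF order (ascending): [4, 5, 6, 8, 15]
Completion times:
  Job 1: burst=4, C=4
  Job 2: burst=5, C=9
  Job 3: burst=6, C=15
  Job 4: burst=8, C=23
  Job 5: burst=15, C=38
Average completion = 89/5 = 17.8

17.8


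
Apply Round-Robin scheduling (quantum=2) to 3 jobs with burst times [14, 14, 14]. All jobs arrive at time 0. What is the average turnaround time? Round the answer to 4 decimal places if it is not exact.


Time quantum = 2
Execution trace:
  J1 runs 2 units, time = 2
  J2 runs 2 units, time = 4
  J3 runs 2 units, time = 6
  J1 runs 2 units, time = 8
  J2 runs 2 units, time = 10
  J3 runs 2 units, time = 12
  J1 runs 2 units, time = 14
  J2 runs 2 units, time = 16
  J3 runs 2 units, time = 18
  J1 runs 2 units, time = 20
  J2 runs 2 units, time = 22
  J3 runs 2 units, time = 24
  J1 runs 2 units, time = 26
  J2 runs 2 units, time = 28
  J3 runs 2 units, time = 30
  J1 runs 2 units, time = 32
  J2 runs 2 units, time = 34
  J3 runs 2 units, time = 36
  J1 runs 2 units, time = 38
  J2 runs 2 units, time = 40
  J3 runs 2 units, time = 42
Finish times: [38, 40, 42]
Average turnaround = 120/3 = 40.0

40.0


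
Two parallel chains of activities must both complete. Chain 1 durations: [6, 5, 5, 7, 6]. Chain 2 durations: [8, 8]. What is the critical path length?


Path A total = 6 + 5 + 5 + 7 + 6 = 29
Path B total = 8 + 8 = 16
Critical path = longest path = max(29, 16) = 29

29


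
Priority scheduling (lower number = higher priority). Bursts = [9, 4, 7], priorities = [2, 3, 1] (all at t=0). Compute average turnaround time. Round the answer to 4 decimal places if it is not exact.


Sort by priority (ascending = highest first):
Order: [(1, 7), (2, 9), (3, 4)]
Completion times:
  Priority 1, burst=7, C=7
  Priority 2, burst=9, C=16
  Priority 3, burst=4, C=20
Average turnaround = 43/3 = 14.3333

14.3333


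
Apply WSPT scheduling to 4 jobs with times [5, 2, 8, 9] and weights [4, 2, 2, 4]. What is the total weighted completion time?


Compute p/w ratios and sort ascending (WSPT): [(2, 2), (5, 4), (9, 4), (8, 2)]
Compute weighted completion times:
  Job (p=2,w=2): C=2, w*C=2*2=4
  Job (p=5,w=4): C=7, w*C=4*7=28
  Job (p=9,w=4): C=16, w*C=4*16=64
  Job (p=8,w=2): C=24, w*C=2*24=48
Total weighted completion time = 144

144


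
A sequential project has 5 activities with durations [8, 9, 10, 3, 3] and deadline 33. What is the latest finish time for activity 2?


LF(activity 2) = deadline - sum of successor durations
Successors: activities 3 through 5 with durations [10, 3, 3]
Sum of successor durations = 16
LF = 33 - 16 = 17

17


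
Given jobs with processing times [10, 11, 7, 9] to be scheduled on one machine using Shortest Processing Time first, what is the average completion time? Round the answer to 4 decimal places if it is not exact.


Sort jobs by processing time (SPT order): [7, 9, 10, 11]
Compute completion times sequentially:
  Job 1: processing = 7, completes at 7
  Job 2: processing = 9, completes at 16
  Job 3: processing = 10, completes at 26
  Job 4: processing = 11, completes at 37
Sum of completion times = 86
Average completion time = 86/4 = 21.5

21.5


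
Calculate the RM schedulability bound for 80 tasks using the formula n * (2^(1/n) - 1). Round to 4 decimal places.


Compute 2^(1/80) = 1.0087019838
Subtract 1: 1.0087019838 - 1 = 0.0087019838
Multiply by n: 80 * 0.0087019838 = 0.6961587040
Round to 4 dp: 0.6962

0.6962


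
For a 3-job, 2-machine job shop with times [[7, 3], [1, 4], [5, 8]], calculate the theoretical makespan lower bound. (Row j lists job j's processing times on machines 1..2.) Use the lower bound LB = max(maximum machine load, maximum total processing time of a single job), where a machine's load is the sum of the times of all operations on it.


Machine loads:
  Machine 1: 7 + 1 + 5 = 13
  Machine 2: 3 + 4 + 8 = 15
Max machine load = 15
Job totals:
  Job 1: 10
  Job 2: 5
  Job 3: 13
Max job total = 13
Lower bound = max(15, 13) = 15

15


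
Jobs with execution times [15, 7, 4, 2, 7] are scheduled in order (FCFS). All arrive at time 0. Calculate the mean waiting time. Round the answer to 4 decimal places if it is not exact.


FCFS order (as given): [15, 7, 4, 2, 7]
Waiting times:
  Job 1: wait = 0
  Job 2: wait = 15
  Job 3: wait = 22
  Job 4: wait = 26
  Job 5: wait = 28
Sum of waiting times = 91
Average waiting time = 91/5 = 18.2

18.2


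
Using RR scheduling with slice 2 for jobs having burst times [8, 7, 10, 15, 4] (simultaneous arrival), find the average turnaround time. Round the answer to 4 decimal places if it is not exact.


Time quantum = 2
Execution trace:
  J1 runs 2 units, time = 2
  J2 runs 2 units, time = 4
  J3 runs 2 units, time = 6
  J4 runs 2 units, time = 8
  J5 runs 2 units, time = 10
  J1 runs 2 units, time = 12
  J2 runs 2 units, time = 14
  J3 runs 2 units, time = 16
  J4 runs 2 units, time = 18
  J5 runs 2 units, time = 20
  J1 runs 2 units, time = 22
  J2 runs 2 units, time = 24
  J3 runs 2 units, time = 26
  J4 runs 2 units, time = 28
  J1 runs 2 units, time = 30
  J2 runs 1 units, time = 31
  J3 runs 2 units, time = 33
  J4 runs 2 units, time = 35
  J3 runs 2 units, time = 37
  J4 runs 2 units, time = 39
  J4 runs 2 units, time = 41
  J4 runs 2 units, time = 43
  J4 runs 1 units, time = 44
Finish times: [30, 31, 37, 44, 20]
Average turnaround = 162/5 = 32.4

32.4


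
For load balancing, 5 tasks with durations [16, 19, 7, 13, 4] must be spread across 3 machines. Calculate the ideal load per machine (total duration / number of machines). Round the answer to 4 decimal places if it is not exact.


Total processing time = 16 + 19 + 7 + 13 + 4 = 59
Number of machines = 3
Ideal balanced load = 59 / 3 = 19.6667

19.6667


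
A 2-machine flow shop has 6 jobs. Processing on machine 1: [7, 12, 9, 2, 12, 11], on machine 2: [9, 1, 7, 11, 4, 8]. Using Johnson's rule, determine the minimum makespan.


Apply Johnson's rule:
  Group 1 (a <= b): [(4, 2, 11), (1, 7, 9)]
  Group 2 (a > b): [(6, 11, 8), (3, 9, 7), (5, 12, 4), (2, 12, 1)]
Optimal job order: [4, 1, 6, 3, 5, 2]
Schedule:
  Job 4: M1 done at 2, M2 done at 13
  Job 1: M1 done at 9, M2 done at 22
  Job 6: M1 done at 20, M2 done at 30
  Job 3: M1 done at 29, M2 done at 37
  Job 5: M1 done at 41, M2 done at 45
  Job 2: M1 done at 53, M2 done at 54
Makespan = 54

54


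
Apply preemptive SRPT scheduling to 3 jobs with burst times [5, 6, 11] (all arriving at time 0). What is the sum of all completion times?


Since all jobs arrive at t=0, SRPT equals SPT ordering.
SPT order: [5, 6, 11]
Completion times:
  Job 1: p=5, C=5
  Job 2: p=6, C=11
  Job 3: p=11, C=22
Total completion time = 5 + 11 + 22 = 38

38


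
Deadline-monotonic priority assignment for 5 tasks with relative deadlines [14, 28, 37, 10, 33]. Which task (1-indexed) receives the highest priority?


Sort tasks by relative deadline (ascending):
  Task 4: deadline = 10
  Task 1: deadline = 14
  Task 2: deadline = 28
  Task 5: deadline = 33
  Task 3: deadline = 37
Priority order (highest first): [4, 1, 2, 5, 3]
Highest priority task = 4

4


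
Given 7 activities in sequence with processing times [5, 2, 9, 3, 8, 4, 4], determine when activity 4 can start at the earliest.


Activity 4 starts after activities 1 through 3 complete.
Predecessor durations: [5, 2, 9]
ES = 5 + 2 + 9 = 16

16


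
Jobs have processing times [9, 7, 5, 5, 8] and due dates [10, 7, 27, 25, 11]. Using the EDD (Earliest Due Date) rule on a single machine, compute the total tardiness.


Sort by due date (EDD order): [(7, 7), (9, 10), (8, 11), (5, 25), (5, 27)]
Compute completion times and tardiness:
  Job 1: p=7, d=7, C=7, tardiness=max(0,7-7)=0
  Job 2: p=9, d=10, C=16, tardiness=max(0,16-10)=6
  Job 3: p=8, d=11, C=24, tardiness=max(0,24-11)=13
  Job 4: p=5, d=25, C=29, tardiness=max(0,29-25)=4
  Job 5: p=5, d=27, C=34, tardiness=max(0,34-27)=7
Total tardiness = 30

30


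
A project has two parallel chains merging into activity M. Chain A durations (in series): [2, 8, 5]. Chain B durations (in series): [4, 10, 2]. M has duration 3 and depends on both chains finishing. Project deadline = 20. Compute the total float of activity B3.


Forward pass: ES(B3) = sum of predecessors on chain B = 14
EF = ES + duration = 14 + 2 = 16
Backward pass: LF(M) = deadline = 20; LS(M) = 20 - 3 = 17
LF(B3) = LS(M) - sum(successors on chain B) = 17 - 0 = 17
LS = LF - duration = 17 - 2 = 15
Total float = LS - ES = 15 - 14 = 1

1


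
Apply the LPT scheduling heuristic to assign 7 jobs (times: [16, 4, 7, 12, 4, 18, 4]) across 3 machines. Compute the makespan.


Sort jobs in decreasing order (LPT): [18, 16, 12, 7, 4, 4, 4]
Assign each job to the least loaded machine:
  Machine 1: jobs [18, 4], load = 22
  Machine 2: jobs [16, 4], load = 20
  Machine 3: jobs [12, 7, 4], load = 23
Makespan = max load = 23

23


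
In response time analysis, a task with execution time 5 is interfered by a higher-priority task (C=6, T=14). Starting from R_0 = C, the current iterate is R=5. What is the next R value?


R_next = C + ceil(R_prev / T_hp) * C_hp
ceil(5 / 14) = ceil(0.3571) = 1
Interference = 1 * 6 = 6
R_next = 5 + 6 = 11

11


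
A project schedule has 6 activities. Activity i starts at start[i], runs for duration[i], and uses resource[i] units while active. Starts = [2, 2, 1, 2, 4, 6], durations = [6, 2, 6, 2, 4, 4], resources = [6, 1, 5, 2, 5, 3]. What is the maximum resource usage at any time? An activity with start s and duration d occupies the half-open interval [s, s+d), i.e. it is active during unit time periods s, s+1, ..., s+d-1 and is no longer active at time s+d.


Each activity i is active on [start_i, start_i + duration_i).
Compute total resource usage per time slot:
  t=0: active resources = [], total = 0
  t=1: active resources = [5], total = 5
  t=2: active resources = [6, 1, 5, 2], total = 14
  t=3: active resources = [6, 1, 5, 2], total = 14
  t=4: active resources = [6, 5, 5], total = 16
  t=5: active resources = [6, 5, 5], total = 16
  t=6: active resources = [6, 5, 5, 3], total = 19
  t=7: active resources = [6, 5, 3], total = 14
  t=8: active resources = [3], total = 3
  t=9: active resources = [3], total = 3
Peak resource demand = 19

19


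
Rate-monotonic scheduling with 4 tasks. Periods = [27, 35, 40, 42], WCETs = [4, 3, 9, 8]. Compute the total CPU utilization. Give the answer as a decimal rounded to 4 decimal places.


Compute individual utilizations (exact fractions):
  Task 1: C/T = 4/27 (approx. 0.1481)
  Task 2: C/T = 3/35 (approx. 0.0857)
  Task 3: C/T = 9/40 (approx. 0.225)
  Task 4: C/T = 8/42 = 4/21 (approx. 0.1905)
Total utilization U = 4/27 + 3/35 + 9/40 + 4/21 = 4909/7560
Rounded to 4 decimal places: U = 0.6493
RM (Liu & Layland) bound for 4 tasks = 0.756828; compare with U = 4909/7560 (approx. 0.649339)
U <= bound, so schedulable by RM sufficient condition.

0.6493


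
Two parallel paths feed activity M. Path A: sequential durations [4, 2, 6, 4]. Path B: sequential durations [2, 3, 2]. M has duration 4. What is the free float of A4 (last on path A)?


ES(A4) = sum of predecessors on chain A = 12
EF(A4) = ES + duration = 12 + 4 = 16
Successor of A4 is M. ES(M) = max(sum(A), sum(B)) = max(16, 7) = 16
Free float = ES(successor) - EF(current) = 16 - 16 = 0

0


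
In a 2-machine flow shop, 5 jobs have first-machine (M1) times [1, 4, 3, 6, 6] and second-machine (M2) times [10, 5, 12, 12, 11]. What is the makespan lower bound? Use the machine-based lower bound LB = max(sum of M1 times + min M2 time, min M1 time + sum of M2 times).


LB1 = sum(M1 times) + min(M2 times) = 20 + 5 = 25
LB2 = min(M1 times) + sum(M2 times) = 1 + 50 = 51
Lower bound = max(LB1, LB2) = max(25, 51) = 51

51


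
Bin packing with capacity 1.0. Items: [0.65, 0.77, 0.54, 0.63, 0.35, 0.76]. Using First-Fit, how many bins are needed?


Place items sequentially using First-Fit:
  Item 0.65 -> new Bin 1
  Item 0.77 -> new Bin 2
  Item 0.54 -> new Bin 3
  Item 0.63 -> new Bin 4
  Item 0.35 -> Bin 1 (now 1.0)
  Item 0.76 -> new Bin 5
Total bins used = 5

5


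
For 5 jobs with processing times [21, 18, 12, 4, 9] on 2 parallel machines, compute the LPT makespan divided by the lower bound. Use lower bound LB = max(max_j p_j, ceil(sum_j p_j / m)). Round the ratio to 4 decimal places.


LPT order: [21, 18, 12, 9, 4]
Machine loads after assignment: [34, 30]
LPT makespan = 34
Lower bound = max(max_job, ceil(total/2)) = max(21, 32) = 32
Ratio = 34 / 32 = 1.0625

1.0625


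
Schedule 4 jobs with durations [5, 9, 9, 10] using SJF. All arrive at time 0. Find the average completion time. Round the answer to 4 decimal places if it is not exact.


SJF order (ascending): [5, 9, 9, 10]
Completion times:
  Job 1: burst=5, C=5
  Job 2: burst=9, C=14
  Job 3: burst=9, C=23
  Job 4: burst=10, C=33
Average completion = 75/4 = 18.75

18.75


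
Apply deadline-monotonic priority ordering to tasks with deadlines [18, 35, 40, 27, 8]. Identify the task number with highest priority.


Sort tasks by relative deadline (ascending):
  Task 5: deadline = 8
  Task 1: deadline = 18
  Task 4: deadline = 27
  Task 2: deadline = 35
  Task 3: deadline = 40
Priority order (highest first): [5, 1, 4, 2, 3]
Highest priority task = 5

5


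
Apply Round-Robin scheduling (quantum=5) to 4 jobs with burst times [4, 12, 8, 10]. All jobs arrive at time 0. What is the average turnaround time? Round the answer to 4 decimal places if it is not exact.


Time quantum = 5
Execution trace:
  J1 runs 4 units, time = 4
  J2 runs 5 units, time = 9
  J3 runs 5 units, time = 14
  J4 runs 5 units, time = 19
  J2 runs 5 units, time = 24
  J3 runs 3 units, time = 27
  J4 runs 5 units, time = 32
  J2 runs 2 units, time = 34
Finish times: [4, 34, 27, 32]
Average turnaround = 97/4 = 24.25

24.25


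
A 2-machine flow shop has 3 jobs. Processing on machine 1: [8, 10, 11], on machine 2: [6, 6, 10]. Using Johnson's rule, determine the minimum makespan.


Apply Johnson's rule:
  Group 1 (a <= b): []
  Group 2 (a > b): [(3, 11, 10), (1, 8, 6), (2, 10, 6)]
Optimal job order: [3, 1, 2]
Schedule:
  Job 3: M1 done at 11, M2 done at 21
  Job 1: M1 done at 19, M2 done at 27
  Job 2: M1 done at 29, M2 done at 35
Makespan = 35

35


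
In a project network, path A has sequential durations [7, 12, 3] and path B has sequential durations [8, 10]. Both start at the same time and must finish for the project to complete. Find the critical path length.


Path A total = 7 + 12 + 3 = 22
Path B total = 8 + 10 = 18
Critical path = longest path = max(22, 18) = 22

22


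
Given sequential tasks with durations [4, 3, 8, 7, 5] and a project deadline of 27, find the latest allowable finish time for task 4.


LF(activity 4) = deadline - sum of successor durations
Successors: activities 5 through 5 with durations [5]
Sum of successor durations = 5
LF = 27 - 5 = 22

22


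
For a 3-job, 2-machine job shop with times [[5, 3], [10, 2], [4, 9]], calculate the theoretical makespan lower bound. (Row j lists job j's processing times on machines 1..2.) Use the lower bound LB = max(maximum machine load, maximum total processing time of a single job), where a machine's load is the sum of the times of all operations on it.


Machine loads:
  Machine 1: 5 + 10 + 4 = 19
  Machine 2: 3 + 2 + 9 = 14
Max machine load = 19
Job totals:
  Job 1: 8
  Job 2: 12
  Job 3: 13
Max job total = 13
Lower bound = max(19, 13) = 19

19


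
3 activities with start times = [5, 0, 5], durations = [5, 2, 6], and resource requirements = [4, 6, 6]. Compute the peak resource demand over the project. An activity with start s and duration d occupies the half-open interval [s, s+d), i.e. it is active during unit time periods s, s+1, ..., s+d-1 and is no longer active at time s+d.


Each activity i is active on [start_i, start_i + duration_i).
Compute total resource usage per time slot:
  t=0: active resources = [6], total = 6
  t=1: active resources = [6], total = 6
  t=2: active resources = [], total = 0
  t=3: active resources = [], total = 0
  t=4: active resources = [], total = 0
  t=5: active resources = [4, 6], total = 10
  t=6: active resources = [4, 6], total = 10
  t=7: active resources = [4, 6], total = 10
  t=8: active resources = [4, 6], total = 10
  t=9: active resources = [4, 6], total = 10
  t=10: active resources = [6], total = 6
Peak resource demand = 10

10


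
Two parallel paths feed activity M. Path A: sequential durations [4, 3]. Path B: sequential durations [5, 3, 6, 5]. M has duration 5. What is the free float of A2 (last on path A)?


ES(A2) = sum of predecessors on chain A = 4
EF(A2) = ES + duration = 4 + 3 = 7
Successor of A2 is M. ES(M) = max(sum(A), sum(B)) = max(7, 19) = 19
Free float = ES(successor) - EF(current) = 19 - 7 = 12

12


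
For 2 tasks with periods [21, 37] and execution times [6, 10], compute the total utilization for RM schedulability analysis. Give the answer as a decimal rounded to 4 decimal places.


Compute individual utilizations (exact fractions):
  Task 1: C/T = 6/21 = 2/7 (approx. 0.2857)
  Task 2: C/T = 10/37 (approx. 0.2703)
Total utilization U = 2/7 + 10/37 = 144/259
Rounded to 4 decimal places: U = 0.5560
RM (Liu & Layland) bound for 2 tasks = 0.828427; compare with U = 144/259 (approx. 0.555985)
U <= bound, so schedulable by RM sufficient condition.

0.5560


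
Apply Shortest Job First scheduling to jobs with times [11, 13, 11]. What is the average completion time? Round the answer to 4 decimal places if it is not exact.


SJF order (ascending): [11, 11, 13]
Completion times:
  Job 1: burst=11, C=11
  Job 2: burst=11, C=22
  Job 3: burst=13, C=35
Average completion = 68/3 = 22.6667

22.6667


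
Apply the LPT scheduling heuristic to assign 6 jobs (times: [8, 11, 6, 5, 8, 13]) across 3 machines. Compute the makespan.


Sort jobs in decreasing order (LPT): [13, 11, 8, 8, 6, 5]
Assign each job to the least loaded machine:
  Machine 1: jobs [13, 5], load = 18
  Machine 2: jobs [11, 6], load = 17
  Machine 3: jobs [8, 8], load = 16
Makespan = max load = 18

18


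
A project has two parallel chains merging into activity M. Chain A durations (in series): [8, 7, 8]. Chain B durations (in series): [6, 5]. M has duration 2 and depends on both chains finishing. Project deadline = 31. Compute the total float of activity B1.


Forward pass: ES(B1) = sum of predecessors on chain B = 0
EF = ES + duration = 0 + 6 = 6
Backward pass: LF(M) = deadline = 31; LS(M) = 31 - 2 = 29
LF(B1) = LS(M) - sum(successors on chain B) = 29 - 5 = 24
LS = LF - duration = 24 - 6 = 18
Total float = LS - ES = 18 - 0 = 18

18


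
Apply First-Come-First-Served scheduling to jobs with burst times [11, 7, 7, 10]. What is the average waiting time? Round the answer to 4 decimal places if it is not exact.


FCFS order (as given): [11, 7, 7, 10]
Waiting times:
  Job 1: wait = 0
  Job 2: wait = 11
  Job 3: wait = 18
  Job 4: wait = 25
Sum of waiting times = 54
Average waiting time = 54/4 = 13.5

13.5


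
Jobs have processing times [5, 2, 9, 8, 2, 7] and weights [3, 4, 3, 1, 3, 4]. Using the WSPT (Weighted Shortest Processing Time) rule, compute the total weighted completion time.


Compute p/w ratios and sort ascending (WSPT): [(2, 4), (2, 3), (5, 3), (7, 4), (9, 3), (8, 1)]
Compute weighted completion times:
  Job (p=2,w=4): C=2, w*C=4*2=8
  Job (p=2,w=3): C=4, w*C=3*4=12
  Job (p=5,w=3): C=9, w*C=3*9=27
  Job (p=7,w=4): C=16, w*C=4*16=64
  Job (p=9,w=3): C=25, w*C=3*25=75
  Job (p=8,w=1): C=33, w*C=1*33=33
Total weighted completion time = 219

219


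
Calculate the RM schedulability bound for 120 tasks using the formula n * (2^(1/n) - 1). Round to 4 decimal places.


Compute 2^(1/120) = 1.0057929411
Subtract 1: 1.0057929411 - 1 = 0.0057929411
Multiply by n: 120 * 0.0057929411 = 0.6951529320
Round to 4 dp: 0.6952

0.6952


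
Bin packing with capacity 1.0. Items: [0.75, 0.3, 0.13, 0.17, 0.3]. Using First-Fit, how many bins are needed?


Place items sequentially using First-Fit:
  Item 0.75 -> new Bin 1
  Item 0.3 -> new Bin 2
  Item 0.13 -> Bin 1 (now 0.88)
  Item 0.17 -> Bin 2 (now 0.47)
  Item 0.3 -> Bin 2 (now 0.77)
Total bins used = 2

2


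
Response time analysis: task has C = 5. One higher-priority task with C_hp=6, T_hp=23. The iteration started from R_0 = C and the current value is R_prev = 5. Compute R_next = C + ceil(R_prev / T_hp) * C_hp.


R_next = C + ceil(R_prev / T_hp) * C_hp
ceil(5 / 23) = ceil(0.2174) = 1
Interference = 1 * 6 = 6
R_next = 5 + 6 = 11

11


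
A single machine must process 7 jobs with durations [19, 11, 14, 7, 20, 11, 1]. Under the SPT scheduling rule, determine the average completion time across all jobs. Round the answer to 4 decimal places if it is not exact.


Sort jobs by processing time (SPT order): [1, 7, 11, 11, 14, 19, 20]
Compute completion times sequentially:
  Job 1: processing = 1, completes at 1
  Job 2: processing = 7, completes at 8
  Job 3: processing = 11, completes at 19
  Job 4: processing = 11, completes at 30
  Job 5: processing = 14, completes at 44
  Job 6: processing = 19, completes at 63
  Job 7: processing = 20, completes at 83
Sum of completion times = 248
Average completion time = 248/7 = 35.4286

35.4286


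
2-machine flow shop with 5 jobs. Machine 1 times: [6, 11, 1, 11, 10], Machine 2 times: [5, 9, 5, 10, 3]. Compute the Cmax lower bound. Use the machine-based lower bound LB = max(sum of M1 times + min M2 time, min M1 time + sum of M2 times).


LB1 = sum(M1 times) + min(M2 times) = 39 + 3 = 42
LB2 = min(M1 times) + sum(M2 times) = 1 + 32 = 33
Lower bound = max(LB1, LB2) = max(42, 33) = 42

42


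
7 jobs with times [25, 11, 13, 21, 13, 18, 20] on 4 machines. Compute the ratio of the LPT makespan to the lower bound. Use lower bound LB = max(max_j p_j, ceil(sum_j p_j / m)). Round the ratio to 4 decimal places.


LPT order: [25, 21, 20, 18, 13, 13, 11]
Machine loads after assignment: [25, 32, 33, 31]
LPT makespan = 33
Lower bound = max(max_job, ceil(total/4)) = max(25, 31) = 31
Ratio = 33 / 31 = 1.0645

1.0645


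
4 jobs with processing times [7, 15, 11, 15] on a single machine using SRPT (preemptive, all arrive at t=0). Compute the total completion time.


Since all jobs arrive at t=0, SRPT equals SPT ordering.
SPT order: [7, 11, 15, 15]
Completion times:
  Job 1: p=7, C=7
  Job 2: p=11, C=18
  Job 3: p=15, C=33
  Job 4: p=15, C=48
Total completion time = 7 + 18 + 33 + 48 = 106

106


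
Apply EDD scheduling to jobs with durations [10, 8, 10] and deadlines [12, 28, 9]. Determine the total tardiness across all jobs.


Sort by due date (EDD order): [(10, 9), (10, 12), (8, 28)]
Compute completion times and tardiness:
  Job 1: p=10, d=9, C=10, tardiness=max(0,10-9)=1
  Job 2: p=10, d=12, C=20, tardiness=max(0,20-12)=8
  Job 3: p=8, d=28, C=28, tardiness=max(0,28-28)=0
Total tardiness = 9

9


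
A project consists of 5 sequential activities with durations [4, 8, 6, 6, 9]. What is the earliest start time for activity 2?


Activity 2 starts after activities 1 through 1 complete.
Predecessor durations: [4]
ES = 4 = 4

4


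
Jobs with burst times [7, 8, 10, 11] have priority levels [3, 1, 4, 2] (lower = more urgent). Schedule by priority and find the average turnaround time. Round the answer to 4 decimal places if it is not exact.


Sort by priority (ascending = highest first):
Order: [(1, 8), (2, 11), (3, 7), (4, 10)]
Completion times:
  Priority 1, burst=8, C=8
  Priority 2, burst=11, C=19
  Priority 3, burst=7, C=26
  Priority 4, burst=10, C=36
Average turnaround = 89/4 = 22.25

22.25


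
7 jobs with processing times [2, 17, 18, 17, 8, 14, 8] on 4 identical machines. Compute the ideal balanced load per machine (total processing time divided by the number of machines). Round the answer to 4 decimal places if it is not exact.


Total processing time = 2 + 17 + 18 + 17 + 8 + 14 + 8 = 84
Number of machines = 4
Ideal balanced load = 84 / 4 = 21.0

21.0


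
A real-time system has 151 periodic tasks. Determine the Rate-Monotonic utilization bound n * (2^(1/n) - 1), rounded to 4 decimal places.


Compute 2^(1/151) = 1.0046009306
Subtract 1: 1.0046009306 - 1 = 0.0046009306
Multiply by n: 151 * 0.0046009306 = 0.6947405206
Round to 4 dp: 0.6947

0.6947
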